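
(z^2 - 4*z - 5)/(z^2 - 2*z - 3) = (z - 5)/(z - 3)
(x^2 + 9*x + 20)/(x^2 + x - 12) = (x + 5)/(x - 3)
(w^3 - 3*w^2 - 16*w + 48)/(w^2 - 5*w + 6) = (w^2 - 16)/(w - 2)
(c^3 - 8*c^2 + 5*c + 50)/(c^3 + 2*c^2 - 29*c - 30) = (c^2 - 3*c - 10)/(c^2 + 7*c + 6)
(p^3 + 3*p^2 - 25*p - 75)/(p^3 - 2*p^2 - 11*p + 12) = (p^2 - 25)/(p^2 - 5*p + 4)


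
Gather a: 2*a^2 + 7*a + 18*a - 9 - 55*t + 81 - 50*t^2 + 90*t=2*a^2 + 25*a - 50*t^2 + 35*t + 72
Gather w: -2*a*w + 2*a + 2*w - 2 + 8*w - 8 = 2*a + w*(10 - 2*a) - 10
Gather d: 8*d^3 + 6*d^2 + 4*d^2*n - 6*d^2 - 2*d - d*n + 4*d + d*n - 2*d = 8*d^3 + 4*d^2*n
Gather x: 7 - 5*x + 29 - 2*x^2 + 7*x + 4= -2*x^2 + 2*x + 40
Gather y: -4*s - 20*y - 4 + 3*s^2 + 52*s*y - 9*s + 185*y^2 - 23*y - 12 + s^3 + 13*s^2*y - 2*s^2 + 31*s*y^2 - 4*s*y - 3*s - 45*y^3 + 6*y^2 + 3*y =s^3 + s^2 - 16*s - 45*y^3 + y^2*(31*s + 191) + y*(13*s^2 + 48*s - 40) - 16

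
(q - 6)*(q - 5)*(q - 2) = q^3 - 13*q^2 + 52*q - 60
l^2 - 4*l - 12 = (l - 6)*(l + 2)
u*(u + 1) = u^2 + u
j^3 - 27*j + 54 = (j - 3)^2*(j + 6)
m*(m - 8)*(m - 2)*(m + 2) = m^4 - 8*m^3 - 4*m^2 + 32*m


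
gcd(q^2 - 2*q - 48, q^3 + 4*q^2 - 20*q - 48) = q + 6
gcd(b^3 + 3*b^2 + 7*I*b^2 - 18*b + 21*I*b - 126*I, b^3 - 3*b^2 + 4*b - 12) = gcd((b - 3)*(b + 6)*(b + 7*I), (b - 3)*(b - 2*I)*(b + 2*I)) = b - 3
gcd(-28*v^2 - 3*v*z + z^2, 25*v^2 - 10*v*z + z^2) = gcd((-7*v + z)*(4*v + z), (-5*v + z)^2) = 1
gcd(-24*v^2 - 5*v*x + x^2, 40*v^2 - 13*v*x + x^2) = -8*v + x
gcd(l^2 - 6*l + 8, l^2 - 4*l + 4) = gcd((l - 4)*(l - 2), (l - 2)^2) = l - 2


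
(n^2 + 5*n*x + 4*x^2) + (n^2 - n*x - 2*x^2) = 2*n^2 + 4*n*x + 2*x^2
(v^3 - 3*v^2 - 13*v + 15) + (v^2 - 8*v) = v^3 - 2*v^2 - 21*v + 15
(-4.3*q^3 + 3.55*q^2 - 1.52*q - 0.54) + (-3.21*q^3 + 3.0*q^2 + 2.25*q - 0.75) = -7.51*q^3 + 6.55*q^2 + 0.73*q - 1.29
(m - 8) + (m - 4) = 2*m - 12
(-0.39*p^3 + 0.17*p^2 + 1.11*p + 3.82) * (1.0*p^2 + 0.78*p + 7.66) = -0.39*p^5 - 0.1342*p^4 - 1.7448*p^3 + 5.988*p^2 + 11.4822*p + 29.2612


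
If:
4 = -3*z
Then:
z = -4/3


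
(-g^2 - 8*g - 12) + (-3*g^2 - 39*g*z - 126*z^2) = -4*g^2 - 39*g*z - 8*g - 126*z^2 - 12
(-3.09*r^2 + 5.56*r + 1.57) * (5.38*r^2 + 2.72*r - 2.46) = -16.6242*r^4 + 21.508*r^3 + 31.1712*r^2 - 9.4072*r - 3.8622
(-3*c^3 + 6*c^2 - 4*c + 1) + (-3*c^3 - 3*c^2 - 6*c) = -6*c^3 + 3*c^2 - 10*c + 1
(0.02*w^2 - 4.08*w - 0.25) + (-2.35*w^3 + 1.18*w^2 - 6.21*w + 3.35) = -2.35*w^3 + 1.2*w^2 - 10.29*w + 3.1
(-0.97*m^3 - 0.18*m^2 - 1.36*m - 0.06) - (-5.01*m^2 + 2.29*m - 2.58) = -0.97*m^3 + 4.83*m^2 - 3.65*m + 2.52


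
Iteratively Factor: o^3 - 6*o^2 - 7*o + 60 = (o - 5)*(o^2 - o - 12) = (o - 5)*(o + 3)*(o - 4)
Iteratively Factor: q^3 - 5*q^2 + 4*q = (q)*(q^2 - 5*q + 4) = q*(q - 1)*(q - 4)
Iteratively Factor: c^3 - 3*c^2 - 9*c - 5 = (c - 5)*(c^2 + 2*c + 1) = (c - 5)*(c + 1)*(c + 1)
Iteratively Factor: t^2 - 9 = (t + 3)*(t - 3)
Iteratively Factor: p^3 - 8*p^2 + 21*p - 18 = (p - 3)*(p^2 - 5*p + 6) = (p - 3)*(p - 2)*(p - 3)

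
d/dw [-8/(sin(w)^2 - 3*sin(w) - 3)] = 8*(2*sin(w) - 3)*cos(w)/(3*sin(w) + cos(w)^2 + 2)^2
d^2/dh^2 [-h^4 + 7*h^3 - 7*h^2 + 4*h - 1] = -12*h^2 + 42*h - 14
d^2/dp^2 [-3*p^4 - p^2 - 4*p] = -36*p^2 - 2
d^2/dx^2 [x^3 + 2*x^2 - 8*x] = 6*x + 4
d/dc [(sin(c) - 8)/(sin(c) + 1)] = 9*cos(c)/(sin(c) + 1)^2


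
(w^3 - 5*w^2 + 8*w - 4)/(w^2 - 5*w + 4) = (w^2 - 4*w + 4)/(w - 4)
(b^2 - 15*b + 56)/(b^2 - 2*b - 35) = (b - 8)/(b + 5)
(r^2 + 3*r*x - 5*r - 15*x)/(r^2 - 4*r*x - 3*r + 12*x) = (r^2 + 3*r*x - 5*r - 15*x)/(r^2 - 4*r*x - 3*r + 12*x)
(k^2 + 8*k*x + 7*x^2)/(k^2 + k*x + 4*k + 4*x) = (k + 7*x)/(k + 4)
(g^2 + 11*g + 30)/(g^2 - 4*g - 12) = (g^2 + 11*g + 30)/(g^2 - 4*g - 12)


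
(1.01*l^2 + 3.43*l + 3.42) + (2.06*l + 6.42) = 1.01*l^2 + 5.49*l + 9.84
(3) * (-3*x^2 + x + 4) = -9*x^2 + 3*x + 12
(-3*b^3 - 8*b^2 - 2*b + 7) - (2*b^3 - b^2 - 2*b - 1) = -5*b^3 - 7*b^2 + 8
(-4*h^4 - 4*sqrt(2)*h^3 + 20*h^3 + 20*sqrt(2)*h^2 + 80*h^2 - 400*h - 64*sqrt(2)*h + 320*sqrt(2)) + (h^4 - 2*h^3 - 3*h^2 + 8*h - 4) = -3*h^4 - 4*sqrt(2)*h^3 + 18*h^3 + 20*sqrt(2)*h^2 + 77*h^2 - 392*h - 64*sqrt(2)*h - 4 + 320*sqrt(2)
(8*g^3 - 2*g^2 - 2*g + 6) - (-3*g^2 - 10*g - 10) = 8*g^3 + g^2 + 8*g + 16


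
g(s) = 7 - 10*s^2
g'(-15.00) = 300.00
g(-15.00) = -2243.00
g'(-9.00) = 180.00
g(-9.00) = -803.00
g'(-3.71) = 74.20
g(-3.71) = -130.64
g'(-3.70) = 74.00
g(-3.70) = -129.90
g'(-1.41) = 28.20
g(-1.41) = -12.88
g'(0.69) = -13.80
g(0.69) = 2.24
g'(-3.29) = 65.80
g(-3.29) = -101.24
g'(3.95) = -79.00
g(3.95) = -149.02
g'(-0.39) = 7.80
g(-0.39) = 5.48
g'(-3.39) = 67.80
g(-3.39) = -107.92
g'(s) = -20*s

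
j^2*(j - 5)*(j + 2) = j^4 - 3*j^3 - 10*j^2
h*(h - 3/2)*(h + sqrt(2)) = h^3 - 3*h^2/2 + sqrt(2)*h^2 - 3*sqrt(2)*h/2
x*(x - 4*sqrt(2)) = x^2 - 4*sqrt(2)*x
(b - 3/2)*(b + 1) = b^2 - b/2 - 3/2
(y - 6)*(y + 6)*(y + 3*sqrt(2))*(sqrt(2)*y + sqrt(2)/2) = sqrt(2)*y^4 + sqrt(2)*y^3/2 + 6*y^3 - 36*sqrt(2)*y^2 + 3*y^2 - 216*y - 18*sqrt(2)*y - 108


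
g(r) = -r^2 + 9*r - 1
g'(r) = 9 - 2*r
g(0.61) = 4.12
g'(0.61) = 7.78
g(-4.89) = -68.92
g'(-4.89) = 18.78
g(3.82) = 18.79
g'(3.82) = 1.36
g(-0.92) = -10.13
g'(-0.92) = 10.84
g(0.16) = 0.41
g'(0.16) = 8.68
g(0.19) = 0.67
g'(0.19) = 8.62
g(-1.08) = -11.89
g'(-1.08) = 11.16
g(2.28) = 14.32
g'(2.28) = 4.44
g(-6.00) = -91.00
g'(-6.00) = 21.00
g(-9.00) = -163.00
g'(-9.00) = 27.00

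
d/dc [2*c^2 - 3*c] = 4*c - 3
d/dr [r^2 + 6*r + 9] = 2*r + 6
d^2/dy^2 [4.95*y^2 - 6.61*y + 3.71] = 9.90000000000000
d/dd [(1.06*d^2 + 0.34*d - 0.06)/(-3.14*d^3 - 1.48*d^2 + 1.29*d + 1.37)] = (3.3284*d^4 + 2.1352*d^3 + 1.3054*d^2 + 2.7268*d + 0.5432)/(9.8596*d^6 + 9.2944*d^5 - 5.9108*d^4 - 12.422*d^3 - 2.3911*d^2 + 3.5346*d + 1.8769)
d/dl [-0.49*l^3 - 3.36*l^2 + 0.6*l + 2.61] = -1.47*l^2 - 6.72*l + 0.6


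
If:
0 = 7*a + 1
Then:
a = -1/7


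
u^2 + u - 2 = (u - 1)*(u + 2)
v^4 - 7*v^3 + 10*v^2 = v^2*(v - 5)*(v - 2)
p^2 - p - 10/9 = (p - 5/3)*(p + 2/3)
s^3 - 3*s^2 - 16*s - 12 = (s - 6)*(s + 1)*(s + 2)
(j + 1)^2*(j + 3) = j^3 + 5*j^2 + 7*j + 3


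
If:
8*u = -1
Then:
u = -1/8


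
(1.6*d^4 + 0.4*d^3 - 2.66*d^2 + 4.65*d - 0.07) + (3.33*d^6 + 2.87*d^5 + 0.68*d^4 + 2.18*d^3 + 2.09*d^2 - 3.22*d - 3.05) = 3.33*d^6 + 2.87*d^5 + 2.28*d^4 + 2.58*d^3 - 0.57*d^2 + 1.43*d - 3.12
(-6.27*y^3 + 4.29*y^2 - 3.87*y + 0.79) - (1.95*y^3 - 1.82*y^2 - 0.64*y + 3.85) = -8.22*y^3 + 6.11*y^2 - 3.23*y - 3.06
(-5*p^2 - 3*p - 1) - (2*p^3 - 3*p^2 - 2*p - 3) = -2*p^3 - 2*p^2 - p + 2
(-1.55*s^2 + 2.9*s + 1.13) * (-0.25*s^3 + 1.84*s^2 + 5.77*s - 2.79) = 0.3875*s^5 - 3.577*s^4 - 3.89*s^3 + 23.1367*s^2 - 1.5709*s - 3.1527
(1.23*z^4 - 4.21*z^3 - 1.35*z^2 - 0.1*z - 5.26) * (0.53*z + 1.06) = 0.6519*z^5 - 0.9275*z^4 - 5.1781*z^3 - 1.484*z^2 - 2.8938*z - 5.5756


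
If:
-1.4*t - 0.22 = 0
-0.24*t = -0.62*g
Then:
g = -0.06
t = -0.16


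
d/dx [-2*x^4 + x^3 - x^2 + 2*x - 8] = -8*x^3 + 3*x^2 - 2*x + 2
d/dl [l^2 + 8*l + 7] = 2*l + 8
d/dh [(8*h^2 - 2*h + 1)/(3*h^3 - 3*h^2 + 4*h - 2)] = h*(-24*h^3 + 12*h^2 + 17*h - 26)/(9*h^6 - 18*h^5 + 33*h^4 - 36*h^3 + 28*h^2 - 16*h + 4)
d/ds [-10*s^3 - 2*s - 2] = -30*s^2 - 2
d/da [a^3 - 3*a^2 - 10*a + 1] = 3*a^2 - 6*a - 10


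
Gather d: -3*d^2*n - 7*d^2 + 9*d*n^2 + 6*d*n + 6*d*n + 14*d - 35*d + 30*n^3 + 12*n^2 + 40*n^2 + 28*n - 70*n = d^2*(-3*n - 7) + d*(9*n^2 + 12*n - 21) + 30*n^3 + 52*n^2 - 42*n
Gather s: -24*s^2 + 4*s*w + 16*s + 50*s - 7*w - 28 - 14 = -24*s^2 + s*(4*w + 66) - 7*w - 42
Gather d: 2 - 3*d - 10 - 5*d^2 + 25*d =-5*d^2 + 22*d - 8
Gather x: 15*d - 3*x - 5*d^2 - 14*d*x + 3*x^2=-5*d^2 + 15*d + 3*x^2 + x*(-14*d - 3)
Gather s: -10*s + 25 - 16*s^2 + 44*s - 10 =-16*s^2 + 34*s + 15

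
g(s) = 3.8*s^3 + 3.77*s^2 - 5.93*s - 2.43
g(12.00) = 7035.69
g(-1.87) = -3.01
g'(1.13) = 17.15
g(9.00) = 3019.77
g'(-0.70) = -5.62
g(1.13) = 1.17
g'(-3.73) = 124.55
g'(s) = 11.4*s^2 + 7.54*s - 5.93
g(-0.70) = 2.26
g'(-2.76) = 60.10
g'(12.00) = 1726.15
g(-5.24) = -414.58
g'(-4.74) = 214.46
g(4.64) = 430.83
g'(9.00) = 985.33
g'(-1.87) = 19.83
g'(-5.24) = 267.58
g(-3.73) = -125.06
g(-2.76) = -37.24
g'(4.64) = 274.49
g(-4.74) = -294.31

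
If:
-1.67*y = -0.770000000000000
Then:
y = 0.46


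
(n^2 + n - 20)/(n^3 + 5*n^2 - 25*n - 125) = (n - 4)/(n^2 - 25)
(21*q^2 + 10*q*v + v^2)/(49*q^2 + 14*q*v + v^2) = (3*q + v)/(7*q + v)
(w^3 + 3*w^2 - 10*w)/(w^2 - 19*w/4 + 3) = 4*w*(w^2 + 3*w - 10)/(4*w^2 - 19*w + 12)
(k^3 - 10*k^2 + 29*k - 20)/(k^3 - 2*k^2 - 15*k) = (k^2 - 5*k + 4)/(k*(k + 3))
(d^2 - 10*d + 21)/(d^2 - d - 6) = (d - 7)/(d + 2)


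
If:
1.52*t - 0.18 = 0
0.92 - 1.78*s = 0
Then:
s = 0.52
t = 0.12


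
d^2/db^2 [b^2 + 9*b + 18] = 2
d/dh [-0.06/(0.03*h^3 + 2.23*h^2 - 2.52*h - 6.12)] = (0.0054*h^2 + 0.2676*h - 0.1512)/(0.03*h^3 + 2.23*h^2 - 2.52*h - 6.12)^2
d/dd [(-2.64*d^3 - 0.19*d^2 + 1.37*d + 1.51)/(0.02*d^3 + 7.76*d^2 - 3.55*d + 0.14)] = (-20.4826*d^4 + 18.6892*d^3 - 11.1561*d^2 - 23.4884*d + 5.5523)/(0.0004*d^6 + 0.3104*d^5 + 60.0756*d^4 - 55.0904*d^3 + 14.7753*d^2 - 0.994*d + 0.0196)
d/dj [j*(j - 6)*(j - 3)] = 3*j^2 - 18*j + 18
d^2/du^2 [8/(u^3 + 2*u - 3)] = 16*(-3*u*(u^3 + 2*u - 3) + (3*u^2 + 2)^2)/(u^3 + 2*u - 3)^3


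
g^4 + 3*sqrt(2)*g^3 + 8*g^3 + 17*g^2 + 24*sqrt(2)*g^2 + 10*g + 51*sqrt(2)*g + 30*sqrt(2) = (g + 1)*(g + 2)*(g + 5)*(g + 3*sqrt(2))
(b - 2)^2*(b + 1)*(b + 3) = b^4 - 9*b^2 + 4*b + 12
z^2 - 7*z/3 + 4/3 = (z - 4/3)*(z - 1)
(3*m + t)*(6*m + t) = 18*m^2 + 9*m*t + t^2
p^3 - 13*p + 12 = (p - 3)*(p - 1)*(p + 4)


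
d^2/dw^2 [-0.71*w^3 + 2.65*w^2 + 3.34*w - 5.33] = 5.3 - 4.26*w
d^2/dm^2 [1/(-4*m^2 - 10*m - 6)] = (4*m^2 + 10*m - (4*m + 5)^2 + 6)/(2*m^2 + 5*m + 3)^3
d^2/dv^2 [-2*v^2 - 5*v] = -4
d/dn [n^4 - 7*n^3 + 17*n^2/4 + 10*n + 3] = 4*n^3 - 21*n^2 + 17*n/2 + 10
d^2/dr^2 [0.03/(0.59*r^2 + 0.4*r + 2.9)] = (-0.020886*r^2 - 0.01416*r + 0.03*(1.18*r + 0.4)*(2.36*r + 0.8) - 0.10266)/(0.59*r^2 + 0.4*r + 2.9)^3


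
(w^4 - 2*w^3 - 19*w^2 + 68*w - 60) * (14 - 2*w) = -2*w^5 + 18*w^4 + 10*w^3 - 402*w^2 + 1072*w - 840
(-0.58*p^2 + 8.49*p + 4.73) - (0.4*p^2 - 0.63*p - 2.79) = -0.98*p^2 + 9.12*p + 7.52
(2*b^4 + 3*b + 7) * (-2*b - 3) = -4*b^5 - 6*b^4 - 6*b^2 - 23*b - 21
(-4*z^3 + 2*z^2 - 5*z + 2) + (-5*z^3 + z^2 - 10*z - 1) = -9*z^3 + 3*z^2 - 15*z + 1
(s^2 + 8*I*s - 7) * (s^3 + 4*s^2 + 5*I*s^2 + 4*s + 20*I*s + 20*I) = s^5 + 4*s^4 + 13*I*s^4 - 43*s^3 + 52*I*s^3 - 188*s^2 + 17*I*s^2 - 188*s - 140*I*s - 140*I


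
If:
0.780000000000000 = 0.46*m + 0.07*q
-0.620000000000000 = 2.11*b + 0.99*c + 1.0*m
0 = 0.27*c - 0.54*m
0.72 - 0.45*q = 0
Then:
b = -2.34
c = 2.90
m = 1.45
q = 1.60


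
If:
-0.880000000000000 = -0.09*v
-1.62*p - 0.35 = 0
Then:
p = -0.22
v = 9.78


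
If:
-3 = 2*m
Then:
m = -3/2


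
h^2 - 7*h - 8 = (h - 8)*(h + 1)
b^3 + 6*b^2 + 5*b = b*(b + 1)*(b + 5)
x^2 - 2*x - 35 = (x - 7)*(x + 5)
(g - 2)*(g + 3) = g^2 + g - 6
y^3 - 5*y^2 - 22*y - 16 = (y - 8)*(y + 1)*(y + 2)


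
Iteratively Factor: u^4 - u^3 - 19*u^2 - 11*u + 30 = (u - 5)*(u^3 + 4*u^2 + u - 6) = (u - 5)*(u + 3)*(u^2 + u - 2) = (u - 5)*(u + 2)*(u + 3)*(u - 1)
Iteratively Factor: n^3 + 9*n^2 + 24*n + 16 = (n + 1)*(n^2 + 8*n + 16) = (n + 1)*(n + 4)*(n + 4)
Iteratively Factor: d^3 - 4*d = (d - 2)*(d^2 + 2*d) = d*(d - 2)*(d + 2)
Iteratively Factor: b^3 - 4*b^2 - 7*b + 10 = (b - 1)*(b^2 - 3*b - 10) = (b - 1)*(b + 2)*(b - 5)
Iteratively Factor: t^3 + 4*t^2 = (t)*(t^2 + 4*t) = t*(t + 4)*(t)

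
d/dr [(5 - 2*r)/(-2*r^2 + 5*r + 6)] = (-4*r^2 + 20*r - 37)/(4*r^4 - 20*r^3 + r^2 + 60*r + 36)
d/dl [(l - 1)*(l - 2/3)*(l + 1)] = 3*l^2 - 4*l/3 - 1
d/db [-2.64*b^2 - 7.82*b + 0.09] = -5.28*b - 7.82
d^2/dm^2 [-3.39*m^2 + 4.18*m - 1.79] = -6.78000000000000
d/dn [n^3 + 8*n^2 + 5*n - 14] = 3*n^2 + 16*n + 5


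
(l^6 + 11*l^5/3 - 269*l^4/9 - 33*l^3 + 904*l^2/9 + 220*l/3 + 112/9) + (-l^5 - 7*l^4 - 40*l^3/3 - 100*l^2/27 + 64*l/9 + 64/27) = l^6 + 8*l^5/3 - 332*l^4/9 - 139*l^3/3 + 2612*l^2/27 + 724*l/9 + 400/27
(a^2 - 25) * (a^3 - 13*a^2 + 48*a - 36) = a^5 - 13*a^4 + 23*a^3 + 289*a^2 - 1200*a + 900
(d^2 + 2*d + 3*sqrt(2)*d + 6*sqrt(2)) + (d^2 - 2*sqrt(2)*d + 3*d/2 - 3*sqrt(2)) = 2*d^2 + sqrt(2)*d + 7*d/2 + 3*sqrt(2)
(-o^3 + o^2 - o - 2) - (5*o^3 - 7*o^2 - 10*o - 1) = -6*o^3 + 8*o^2 + 9*o - 1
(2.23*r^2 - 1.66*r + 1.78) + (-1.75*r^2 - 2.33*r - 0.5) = 0.48*r^2 - 3.99*r + 1.28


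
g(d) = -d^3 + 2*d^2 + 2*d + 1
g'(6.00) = -82.00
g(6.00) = -131.00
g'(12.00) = -382.00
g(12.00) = -1415.00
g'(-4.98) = -92.32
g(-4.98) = 164.15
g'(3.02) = -13.28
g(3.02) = -2.26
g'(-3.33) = -44.59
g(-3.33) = 53.44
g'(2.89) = -11.50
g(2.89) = -0.65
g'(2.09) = -2.74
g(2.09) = 4.79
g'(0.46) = 3.21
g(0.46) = 2.25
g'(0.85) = 3.23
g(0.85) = 3.53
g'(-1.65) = -12.77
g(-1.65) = 7.64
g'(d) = -3*d^2 + 4*d + 2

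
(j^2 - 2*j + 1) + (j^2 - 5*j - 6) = 2*j^2 - 7*j - 5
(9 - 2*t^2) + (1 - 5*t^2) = 10 - 7*t^2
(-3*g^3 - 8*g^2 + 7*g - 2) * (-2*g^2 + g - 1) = 6*g^5 + 13*g^4 - 19*g^3 + 19*g^2 - 9*g + 2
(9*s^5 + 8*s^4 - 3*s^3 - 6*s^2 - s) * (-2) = -18*s^5 - 16*s^4 + 6*s^3 + 12*s^2 + 2*s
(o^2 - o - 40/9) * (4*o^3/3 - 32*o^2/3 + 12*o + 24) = 4*o^5/3 - 12*o^4 + 452*o^3/27 + 1604*o^2/27 - 232*o/3 - 320/3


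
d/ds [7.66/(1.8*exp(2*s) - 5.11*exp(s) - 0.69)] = (39.1426 - 27.576*exp(s))*exp(s)/(-1.8*exp(2*s) + 5.11*exp(s) + 0.69)^2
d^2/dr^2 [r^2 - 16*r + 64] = 2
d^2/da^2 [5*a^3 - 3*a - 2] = 30*a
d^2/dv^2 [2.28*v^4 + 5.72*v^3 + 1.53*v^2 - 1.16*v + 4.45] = 27.36*v^2 + 34.32*v + 3.06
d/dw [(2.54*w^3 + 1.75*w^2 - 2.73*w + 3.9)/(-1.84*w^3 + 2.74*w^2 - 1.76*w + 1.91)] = (10.1796*w^4 - 18.9872*w^3 + 40.4824*w^2 - 14.687*w + 1.6497)/(3.3856*w^6 - 10.0832*w^5 + 13.9844*w^4 - 16.6736*w^3 + 13.5644*w^2 - 6.7232*w + 3.6481)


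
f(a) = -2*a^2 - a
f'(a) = -4*a - 1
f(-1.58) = -3.41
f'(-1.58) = 5.32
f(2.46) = -14.56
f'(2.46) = -10.84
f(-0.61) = -0.13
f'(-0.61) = 1.44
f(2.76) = -18.00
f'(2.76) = -12.04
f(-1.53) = -3.15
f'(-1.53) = 5.12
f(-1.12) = -1.39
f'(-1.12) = 3.48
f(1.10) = -3.52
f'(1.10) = -5.40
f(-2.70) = -11.88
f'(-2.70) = 9.80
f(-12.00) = -276.00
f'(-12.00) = 47.00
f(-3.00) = -15.00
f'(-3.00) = 11.00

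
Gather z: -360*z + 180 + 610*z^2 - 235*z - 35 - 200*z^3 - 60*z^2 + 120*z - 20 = -200*z^3 + 550*z^2 - 475*z + 125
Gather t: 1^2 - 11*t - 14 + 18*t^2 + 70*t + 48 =18*t^2 + 59*t + 35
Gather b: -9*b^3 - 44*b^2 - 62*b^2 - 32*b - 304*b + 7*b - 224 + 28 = -9*b^3 - 106*b^2 - 329*b - 196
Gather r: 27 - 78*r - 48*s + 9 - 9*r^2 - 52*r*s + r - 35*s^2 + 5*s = -9*r^2 + r*(-52*s - 77) - 35*s^2 - 43*s + 36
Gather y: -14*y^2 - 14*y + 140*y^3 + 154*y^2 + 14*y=140*y^3 + 140*y^2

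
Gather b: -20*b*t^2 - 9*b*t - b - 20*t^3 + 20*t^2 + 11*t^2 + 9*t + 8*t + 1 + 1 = b*(-20*t^2 - 9*t - 1) - 20*t^3 + 31*t^2 + 17*t + 2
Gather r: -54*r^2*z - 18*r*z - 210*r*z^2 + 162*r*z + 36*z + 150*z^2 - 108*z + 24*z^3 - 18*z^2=-54*r^2*z + r*(-210*z^2 + 144*z) + 24*z^3 + 132*z^2 - 72*z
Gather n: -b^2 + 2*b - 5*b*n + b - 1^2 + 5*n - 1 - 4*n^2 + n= -b^2 + 3*b - 4*n^2 + n*(6 - 5*b) - 2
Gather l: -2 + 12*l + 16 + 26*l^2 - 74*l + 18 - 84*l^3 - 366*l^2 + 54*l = -84*l^3 - 340*l^2 - 8*l + 32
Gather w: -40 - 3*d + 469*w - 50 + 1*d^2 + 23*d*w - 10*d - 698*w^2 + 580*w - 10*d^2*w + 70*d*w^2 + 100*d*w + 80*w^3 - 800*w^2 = d^2 - 13*d + 80*w^3 + w^2*(70*d - 1498) + w*(-10*d^2 + 123*d + 1049) - 90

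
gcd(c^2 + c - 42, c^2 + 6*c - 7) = c + 7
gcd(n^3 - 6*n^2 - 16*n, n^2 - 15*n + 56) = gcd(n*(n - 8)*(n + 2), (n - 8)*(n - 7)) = n - 8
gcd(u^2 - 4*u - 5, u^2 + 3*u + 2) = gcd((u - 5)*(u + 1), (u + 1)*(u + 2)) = u + 1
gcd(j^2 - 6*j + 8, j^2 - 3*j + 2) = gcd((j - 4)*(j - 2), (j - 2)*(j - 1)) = j - 2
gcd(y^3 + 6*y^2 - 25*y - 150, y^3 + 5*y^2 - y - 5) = y + 5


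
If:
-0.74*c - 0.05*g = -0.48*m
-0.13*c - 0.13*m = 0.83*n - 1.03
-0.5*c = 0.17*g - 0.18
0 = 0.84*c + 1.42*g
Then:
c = 0.45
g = -0.27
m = 0.67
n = 1.07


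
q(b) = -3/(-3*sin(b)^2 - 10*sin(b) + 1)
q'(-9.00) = 0.97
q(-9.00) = -0.65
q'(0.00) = -30.00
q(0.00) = -3.00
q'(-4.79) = -0.03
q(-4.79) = 0.25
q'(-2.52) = 0.47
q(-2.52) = -0.52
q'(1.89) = 0.12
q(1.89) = 0.27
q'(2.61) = 1.44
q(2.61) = 0.62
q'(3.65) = 0.70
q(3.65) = -0.58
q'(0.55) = -1.32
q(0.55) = 0.59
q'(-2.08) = 0.13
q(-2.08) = -0.40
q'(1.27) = -0.11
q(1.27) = 0.27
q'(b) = -3*(6*sin(b)*cos(b) + 10*cos(b))/(-3*sin(b)^2 - 10*sin(b) + 1)^2 = -6*(3*sin(b) + 5)*cos(b)/(3*sin(b)^2 + 10*sin(b) - 1)^2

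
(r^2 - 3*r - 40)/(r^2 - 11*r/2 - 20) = 2*(r + 5)/(2*r + 5)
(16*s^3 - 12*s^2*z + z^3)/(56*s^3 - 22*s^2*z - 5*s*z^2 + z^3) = (-2*s + z)/(-7*s + z)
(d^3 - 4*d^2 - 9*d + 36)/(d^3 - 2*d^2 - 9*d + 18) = (d - 4)/(d - 2)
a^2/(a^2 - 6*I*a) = a/(a - 6*I)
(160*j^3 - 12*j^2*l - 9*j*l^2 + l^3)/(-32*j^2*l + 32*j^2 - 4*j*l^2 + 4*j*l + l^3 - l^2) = (-5*j + l)/(l - 1)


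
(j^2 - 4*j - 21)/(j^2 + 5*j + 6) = (j - 7)/(j + 2)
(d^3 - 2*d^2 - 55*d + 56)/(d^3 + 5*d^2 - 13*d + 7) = (d - 8)/(d - 1)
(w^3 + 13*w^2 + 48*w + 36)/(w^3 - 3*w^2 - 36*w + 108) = (w^2 + 7*w + 6)/(w^2 - 9*w + 18)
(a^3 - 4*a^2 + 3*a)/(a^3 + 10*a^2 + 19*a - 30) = a*(a - 3)/(a^2 + 11*a + 30)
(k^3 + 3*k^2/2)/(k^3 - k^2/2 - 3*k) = k/(k - 2)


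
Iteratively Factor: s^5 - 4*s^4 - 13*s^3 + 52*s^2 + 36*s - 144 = (s - 3)*(s^4 - s^3 - 16*s^2 + 4*s + 48) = (s - 3)*(s + 3)*(s^3 - 4*s^2 - 4*s + 16) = (s - 3)*(s - 2)*(s + 3)*(s^2 - 2*s - 8) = (s - 4)*(s - 3)*(s - 2)*(s + 3)*(s + 2)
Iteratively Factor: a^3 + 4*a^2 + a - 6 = (a + 2)*(a^2 + 2*a - 3) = (a - 1)*(a + 2)*(a + 3)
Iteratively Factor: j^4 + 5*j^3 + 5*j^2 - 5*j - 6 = (j + 3)*(j^3 + 2*j^2 - j - 2) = (j + 2)*(j + 3)*(j^2 - 1) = (j + 1)*(j + 2)*(j + 3)*(j - 1)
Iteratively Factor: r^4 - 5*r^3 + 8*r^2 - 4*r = (r - 2)*(r^3 - 3*r^2 + 2*r) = (r - 2)^2*(r^2 - r) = r*(r - 2)^2*(r - 1)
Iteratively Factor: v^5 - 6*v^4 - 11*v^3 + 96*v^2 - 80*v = (v + 4)*(v^4 - 10*v^3 + 29*v^2 - 20*v) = (v - 1)*(v + 4)*(v^3 - 9*v^2 + 20*v) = (v - 4)*(v - 1)*(v + 4)*(v^2 - 5*v) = v*(v - 4)*(v - 1)*(v + 4)*(v - 5)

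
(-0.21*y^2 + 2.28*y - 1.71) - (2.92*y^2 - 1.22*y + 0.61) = -3.13*y^2 + 3.5*y - 2.32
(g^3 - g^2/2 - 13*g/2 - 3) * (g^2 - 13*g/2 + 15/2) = g^5 - 7*g^4 + 17*g^3/4 + 71*g^2/2 - 117*g/4 - 45/2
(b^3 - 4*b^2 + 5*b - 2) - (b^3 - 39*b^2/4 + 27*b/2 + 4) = 23*b^2/4 - 17*b/2 - 6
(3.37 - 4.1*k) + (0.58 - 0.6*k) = 3.95 - 4.7*k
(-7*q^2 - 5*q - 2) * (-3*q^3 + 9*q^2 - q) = 21*q^5 - 48*q^4 - 32*q^3 - 13*q^2 + 2*q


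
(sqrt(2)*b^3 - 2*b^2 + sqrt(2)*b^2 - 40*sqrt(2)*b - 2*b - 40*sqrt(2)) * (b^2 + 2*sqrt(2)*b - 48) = sqrt(2)*b^5 + sqrt(2)*b^4 + 2*b^4 - 92*sqrt(2)*b^3 + 2*b^3 - 92*sqrt(2)*b^2 - 64*b^2 - 64*b + 1920*sqrt(2)*b + 1920*sqrt(2)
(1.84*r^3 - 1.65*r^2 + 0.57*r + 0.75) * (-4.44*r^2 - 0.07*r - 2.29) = -8.1696*r^5 + 7.1972*r^4 - 6.6289*r^3 + 0.4086*r^2 - 1.3578*r - 1.7175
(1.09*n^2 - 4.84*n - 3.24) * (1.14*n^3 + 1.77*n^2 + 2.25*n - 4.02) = 1.2426*n^5 - 3.5883*n^4 - 9.8079*n^3 - 21.0066*n^2 + 12.1668*n + 13.0248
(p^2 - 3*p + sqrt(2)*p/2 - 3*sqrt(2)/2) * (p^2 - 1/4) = p^4 - 3*p^3 + sqrt(2)*p^3/2 - 3*sqrt(2)*p^2/2 - p^2/4 - sqrt(2)*p/8 + 3*p/4 + 3*sqrt(2)/8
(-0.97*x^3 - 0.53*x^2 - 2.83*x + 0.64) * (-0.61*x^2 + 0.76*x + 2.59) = 0.5917*x^5 - 0.4139*x^4 - 1.1888*x^3 - 3.9139*x^2 - 6.8433*x + 1.6576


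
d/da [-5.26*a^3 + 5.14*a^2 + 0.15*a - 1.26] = -15.78*a^2 + 10.28*a + 0.15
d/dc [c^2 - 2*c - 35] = 2*c - 2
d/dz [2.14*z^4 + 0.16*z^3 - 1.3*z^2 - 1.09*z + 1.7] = 8.56*z^3 + 0.48*z^2 - 2.6*z - 1.09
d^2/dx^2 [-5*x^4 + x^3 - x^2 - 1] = -60*x^2 + 6*x - 2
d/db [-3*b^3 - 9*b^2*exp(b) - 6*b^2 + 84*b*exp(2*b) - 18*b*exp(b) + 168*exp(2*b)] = -9*b^2*exp(b) - 9*b^2 + 168*b*exp(2*b) - 36*b*exp(b) - 12*b + 420*exp(2*b) - 18*exp(b)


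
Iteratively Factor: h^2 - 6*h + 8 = (h - 2)*(h - 4)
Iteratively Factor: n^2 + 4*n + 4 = (n + 2)*(n + 2)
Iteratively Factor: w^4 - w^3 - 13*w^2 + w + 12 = (w + 1)*(w^3 - 2*w^2 - 11*w + 12) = (w + 1)*(w + 3)*(w^2 - 5*w + 4) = (w - 1)*(w + 1)*(w + 3)*(w - 4)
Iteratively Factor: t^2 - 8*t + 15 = (t - 3)*(t - 5)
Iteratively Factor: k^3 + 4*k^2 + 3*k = (k + 3)*(k^2 + k) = (k + 1)*(k + 3)*(k)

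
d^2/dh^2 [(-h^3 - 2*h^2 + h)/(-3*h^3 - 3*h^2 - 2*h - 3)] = 2*(9*h^6 - 45*h^5 - 117*h^4 - 146*h^3 + 18*h^2 + 54*h + 24)/(27*h^9 + 81*h^8 + 135*h^7 + 216*h^6 + 252*h^5 + 225*h^4 + 197*h^3 + 117*h^2 + 54*h + 27)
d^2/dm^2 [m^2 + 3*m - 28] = 2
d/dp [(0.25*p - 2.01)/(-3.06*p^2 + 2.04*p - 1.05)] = (0.765*p^2 - 12.3012*p + 3.8379)/(9.3636*p^4 - 12.4848*p^3 + 10.5876*p^2 - 4.284*p + 1.1025)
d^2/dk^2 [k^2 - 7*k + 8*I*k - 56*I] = 2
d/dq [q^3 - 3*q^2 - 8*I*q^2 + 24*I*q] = 3*q^2 - 6*q - 16*I*q + 24*I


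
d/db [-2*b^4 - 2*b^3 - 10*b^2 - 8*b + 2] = -8*b^3 - 6*b^2 - 20*b - 8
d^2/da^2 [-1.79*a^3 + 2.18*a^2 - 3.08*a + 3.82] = 4.36 - 10.74*a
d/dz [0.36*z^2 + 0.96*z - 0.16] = 0.72*z + 0.96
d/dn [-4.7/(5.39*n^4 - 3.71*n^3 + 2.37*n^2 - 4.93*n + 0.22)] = (101.332*n^3 - 52.311*n^2 + 22.278*n - 23.171)/(5.39*n^4 - 3.71*n^3 + 2.37*n^2 - 4.93*n + 0.22)^2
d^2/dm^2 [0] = 0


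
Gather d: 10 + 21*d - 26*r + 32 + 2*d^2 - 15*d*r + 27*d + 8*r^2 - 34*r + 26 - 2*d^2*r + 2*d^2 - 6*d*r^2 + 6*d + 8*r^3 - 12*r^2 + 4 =d^2*(4 - 2*r) + d*(-6*r^2 - 15*r + 54) + 8*r^3 - 4*r^2 - 60*r + 72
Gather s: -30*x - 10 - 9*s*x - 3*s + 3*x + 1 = s*(-9*x - 3) - 27*x - 9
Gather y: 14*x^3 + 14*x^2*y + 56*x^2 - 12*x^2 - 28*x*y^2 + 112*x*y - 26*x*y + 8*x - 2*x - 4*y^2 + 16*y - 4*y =14*x^3 + 44*x^2 + 6*x + y^2*(-28*x - 4) + y*(14*x^2 + 86*x + 12)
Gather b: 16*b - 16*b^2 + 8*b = -16*b^2 + 24*b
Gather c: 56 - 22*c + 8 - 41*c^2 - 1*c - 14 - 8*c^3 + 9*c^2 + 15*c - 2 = -8*c^3 - 32*c^2 - 8*c + 48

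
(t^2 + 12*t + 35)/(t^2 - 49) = (t + 5)/(t - 7)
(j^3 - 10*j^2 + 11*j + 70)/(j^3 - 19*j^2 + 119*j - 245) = (j + 2)/(j - 7)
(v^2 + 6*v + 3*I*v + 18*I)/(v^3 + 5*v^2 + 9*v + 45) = (v + 6)/(v^2 + v*(5 - 3*I) - 15*I)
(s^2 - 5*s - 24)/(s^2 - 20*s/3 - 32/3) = 3*(s + 3)/(3*s + 4)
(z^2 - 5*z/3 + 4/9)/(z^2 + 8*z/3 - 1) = (z - 4/3)/(z + 3)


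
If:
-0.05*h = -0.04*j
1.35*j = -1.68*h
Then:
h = 0.00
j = 0.00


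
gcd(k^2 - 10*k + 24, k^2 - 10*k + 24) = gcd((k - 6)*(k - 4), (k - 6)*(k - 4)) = k^2 - 10*k + 24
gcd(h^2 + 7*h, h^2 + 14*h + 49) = h + 7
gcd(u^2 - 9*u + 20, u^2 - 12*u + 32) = u - 4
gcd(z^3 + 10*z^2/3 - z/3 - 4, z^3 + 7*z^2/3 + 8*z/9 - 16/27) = z + 4/3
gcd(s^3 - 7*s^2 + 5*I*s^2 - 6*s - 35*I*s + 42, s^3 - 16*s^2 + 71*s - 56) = s - 7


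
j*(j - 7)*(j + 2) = j^3 - 5*j^2 - 14*j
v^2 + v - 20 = (v - 4)*(v + 5)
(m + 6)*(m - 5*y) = m^2 - 5*m*y + 6*m - 30*y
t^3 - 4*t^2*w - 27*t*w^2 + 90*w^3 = (t - 6*w)*(t - 3*w)*(t + 5*w)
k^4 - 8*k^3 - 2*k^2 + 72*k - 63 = (k - 7)*(k - 3)*(k - 1)*(k + 3)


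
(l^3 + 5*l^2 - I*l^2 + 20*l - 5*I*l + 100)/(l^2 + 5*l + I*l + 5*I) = (l^2 - I*l + 20)/(l + I)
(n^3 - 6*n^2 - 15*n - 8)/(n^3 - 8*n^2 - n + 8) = (n + 1)/(n - 1)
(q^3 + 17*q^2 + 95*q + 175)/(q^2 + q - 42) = (q^2 + 10*q + 25)/(q - 6)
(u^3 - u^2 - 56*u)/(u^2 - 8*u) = u + 7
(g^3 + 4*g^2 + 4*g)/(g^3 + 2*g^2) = (g + 2)/g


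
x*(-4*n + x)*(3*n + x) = -12*n^2*x - n*x^2 + x^3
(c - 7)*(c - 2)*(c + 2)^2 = c^4 - 5*c^3 - 18*c^2 + 20*c + 56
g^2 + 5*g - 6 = (g - 1)*(g + 6)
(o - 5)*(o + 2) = o^2 - 3*o - 10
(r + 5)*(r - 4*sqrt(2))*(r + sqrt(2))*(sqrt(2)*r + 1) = sqrt(2)*r^4 - 5*r^3 + 5*sqrt(2)*r^3 - 25*r^2 - 11*sqrt(2)*r^2 - 55*sqrt(2)*r - 8*r - 40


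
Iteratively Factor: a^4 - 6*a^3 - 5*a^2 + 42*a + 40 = (a - 5)*(a^3 - a^2 - 10*a - 8) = (a - 5)*(a - 4)*(a^2 + 3*a + 2) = (a - 5)*(a - 4)*(a + 1)*(a + 2)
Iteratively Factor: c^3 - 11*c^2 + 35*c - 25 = (c - 5)*(c^2 - 6*c + 5) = (c - 5)*(c - 1)*(c - 5)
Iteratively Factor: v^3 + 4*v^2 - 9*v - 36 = (v + 4)*(v^2 - 9) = (v - 3)*(v + 4)*(v + 3)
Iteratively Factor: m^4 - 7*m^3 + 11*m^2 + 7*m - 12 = (m - 4)*(m^3 - 3*m^2 - m + 3) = (m - 4)*(m + 1)*(m^2 - 4*m + 3) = (m - 4)*(m - 3)*(m + 1)*(m - 1)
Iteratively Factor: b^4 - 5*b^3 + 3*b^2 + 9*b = (b)*(b^3 - 5*b^2 + 3*b + 9) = b*(b - 3)*(b^2 - 2*b - 3) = b*(b - 3)^2*(b + 1)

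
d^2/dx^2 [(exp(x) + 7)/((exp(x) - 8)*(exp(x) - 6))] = (exp(4*x) + 42*exp(3*x) - 582*exp(2*x) + 700*exp(x) + 7008)*exp(x)/(exp(6*x) - 42*exp(5*x) + 732*exp(4*x) - 6776*exp(3*x) + 35136*exp(2*x) - 96768*exp(x) + 110592)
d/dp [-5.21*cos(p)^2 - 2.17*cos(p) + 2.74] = (10.42*cos(p) + 2.17)*sin(p)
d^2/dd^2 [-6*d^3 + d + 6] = -36*d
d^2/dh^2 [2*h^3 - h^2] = 12*h - 2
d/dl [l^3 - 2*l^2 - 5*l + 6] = 3*l^2 - 4*l - 5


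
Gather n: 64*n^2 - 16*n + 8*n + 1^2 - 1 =64*n^2 - 8*n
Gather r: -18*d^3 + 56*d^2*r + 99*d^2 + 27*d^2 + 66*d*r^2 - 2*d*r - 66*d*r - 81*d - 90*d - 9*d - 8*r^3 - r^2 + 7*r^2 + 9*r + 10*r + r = -18*d^3 + 126*d^2 - 180*d - 8*r^3 + r^2*(66*d + 6) + r*(56*d^2 - 68*d + 20)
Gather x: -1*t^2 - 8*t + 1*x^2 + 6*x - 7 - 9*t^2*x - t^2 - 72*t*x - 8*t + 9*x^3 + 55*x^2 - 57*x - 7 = -2*t^2 - 16*t + 9*x^3 + 56*x^2 + x*(-9*t^2 - 72*t - 51) - 14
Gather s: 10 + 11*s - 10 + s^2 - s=s^2 + 10*s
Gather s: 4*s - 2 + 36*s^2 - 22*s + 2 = 36*s^2 - 18*s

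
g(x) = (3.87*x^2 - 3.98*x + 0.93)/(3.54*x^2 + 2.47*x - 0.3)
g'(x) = (-7.08*x - 2.47)*(3.87*x^2 - 3.98*x + 0.93)/(3.54*x^2 + 2.47*x - 0.3)^2 + (7.74*x - 3.98)/(3.54*x^2 + 2.47*x - 0.3) = (23.6481*x^2 - 8.9064*x - 1.1031)/(12.5316*x^4 + 17.4876*x^3 + 3.9769*x^2 - 1.482*x + 0.09)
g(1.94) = 0.44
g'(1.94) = 0.22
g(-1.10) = 7.89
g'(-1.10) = 23.26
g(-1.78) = 3.11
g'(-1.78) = 2.11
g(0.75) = 0.03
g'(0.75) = 0.44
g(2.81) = 0.59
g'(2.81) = 0.13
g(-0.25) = -3.11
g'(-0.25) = 5.37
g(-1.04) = 9.64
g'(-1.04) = 36.60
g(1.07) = 0.17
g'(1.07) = 0.40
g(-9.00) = 1.33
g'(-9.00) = 0.03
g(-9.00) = 1.33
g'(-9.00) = 0.03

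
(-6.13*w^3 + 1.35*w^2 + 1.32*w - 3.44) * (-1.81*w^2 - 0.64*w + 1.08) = 11.0953*w^5 + 1.4797*w^4 - 9.8736*w^3 + 6.8396*w^2 + 3.6272*w - 3.7152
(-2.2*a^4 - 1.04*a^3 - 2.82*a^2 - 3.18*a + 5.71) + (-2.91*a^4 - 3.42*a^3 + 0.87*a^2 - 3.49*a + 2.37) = -5.11*a^4 - 4.46*a^3 - 1.95*a^2 - 6.67*a + 8.08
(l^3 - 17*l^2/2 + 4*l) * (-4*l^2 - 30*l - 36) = -4*l^5 + 4*l^4 + 203*l^3 + 186*l^2 - 144*l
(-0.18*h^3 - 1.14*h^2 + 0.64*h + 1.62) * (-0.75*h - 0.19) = 0.135*h^4 + 0.8892*h^3 - 0.2634*h^2 - 1.3366*h - 0.3078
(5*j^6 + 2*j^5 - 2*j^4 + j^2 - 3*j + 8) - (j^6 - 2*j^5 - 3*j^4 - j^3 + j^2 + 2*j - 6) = 4*j^6 + 4*j^5 + j^4 + j^3 - 5*j + 14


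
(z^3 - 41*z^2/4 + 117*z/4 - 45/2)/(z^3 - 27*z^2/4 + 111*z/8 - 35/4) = 2*(z^2 - 9*z + 18)/(2*z^2 - 11*z + 14)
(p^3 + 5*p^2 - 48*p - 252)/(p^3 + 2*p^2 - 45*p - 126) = (p + 6)/(p + 3)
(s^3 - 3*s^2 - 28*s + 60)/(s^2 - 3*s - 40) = (s^2 - 8*s + 12)/(s - 8)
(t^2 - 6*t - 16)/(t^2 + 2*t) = (t - 8)/t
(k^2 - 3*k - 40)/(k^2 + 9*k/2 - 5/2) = 2*(k - 8)/(2*k - 1)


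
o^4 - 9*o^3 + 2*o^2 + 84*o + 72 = (o - 6)^2*(o + 1)*(o + 2)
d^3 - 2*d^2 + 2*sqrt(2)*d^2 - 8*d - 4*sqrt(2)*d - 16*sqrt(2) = (d - 4)*(d + 2)*(d + 2*sqrt(2))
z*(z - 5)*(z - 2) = z^3 - 7*z^2 + 10*z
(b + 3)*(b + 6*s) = b^2 + 6*b*s + 3*b + 18*s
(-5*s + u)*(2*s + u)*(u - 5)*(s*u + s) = -10*s^3*u^2 + 40*s^3*u + 50*s^3 - 3*s^2*u^3 + 12*s^2*u^2 + 15*s^2*u + s*u^4 - 4*s*u^3 - 5*s*u^2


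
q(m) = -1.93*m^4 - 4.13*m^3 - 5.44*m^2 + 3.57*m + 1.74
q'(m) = -7.72*m^3 - 12.39*m^2 - 10.88*m + 3.57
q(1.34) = -19.40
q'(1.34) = -51.83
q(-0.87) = -3.87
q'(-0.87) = 8.74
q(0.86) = -2.90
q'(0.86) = -19.86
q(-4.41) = -495.57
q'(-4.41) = 472.70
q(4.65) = -1416.87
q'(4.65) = -1091.13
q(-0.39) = -0.28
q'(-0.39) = 6.39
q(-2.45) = -48.46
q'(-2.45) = 69.39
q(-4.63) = -608.41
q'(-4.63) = 554.57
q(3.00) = -304.35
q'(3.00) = -349.02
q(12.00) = -47895.90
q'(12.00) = -15251.31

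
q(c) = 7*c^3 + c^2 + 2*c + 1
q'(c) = 21*c^2 + 2*c + 2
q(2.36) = 103.30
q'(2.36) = 123.68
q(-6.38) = -1788.91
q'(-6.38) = 844.03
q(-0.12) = 0.76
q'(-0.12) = 2.06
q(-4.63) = -681.59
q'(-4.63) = 442.91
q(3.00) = 205.00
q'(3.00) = 197.00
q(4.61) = 717.28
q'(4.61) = 457.51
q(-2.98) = -181.32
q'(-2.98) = 182.53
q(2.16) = 80.53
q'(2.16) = 104.30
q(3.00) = 205.00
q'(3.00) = 197.00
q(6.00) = 1561.00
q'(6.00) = 770.00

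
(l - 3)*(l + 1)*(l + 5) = l^3 + 3*l^2 - 13*l - 15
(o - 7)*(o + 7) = o^2 - 49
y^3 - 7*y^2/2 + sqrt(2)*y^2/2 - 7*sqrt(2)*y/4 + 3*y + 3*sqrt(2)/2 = (y - 2)*(y - 3/2)*(y + sqrt(2)/2)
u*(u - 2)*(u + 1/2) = u^3 - 3*u^2/2 - u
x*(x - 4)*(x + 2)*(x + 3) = x^4 + x^3 - 14*x^2 - 24*x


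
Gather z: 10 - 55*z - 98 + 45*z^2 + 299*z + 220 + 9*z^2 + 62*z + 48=54*z^2 + 306*z + 180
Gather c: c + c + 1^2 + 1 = 2*c + 2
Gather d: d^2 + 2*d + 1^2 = d^2 + 2*d + 1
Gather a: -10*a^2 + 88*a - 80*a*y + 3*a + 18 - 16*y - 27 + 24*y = -10*a^2 + a*(91 - 80*y) + 8*y - 9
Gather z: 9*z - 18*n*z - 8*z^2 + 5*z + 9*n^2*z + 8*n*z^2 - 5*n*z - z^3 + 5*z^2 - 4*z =-z^3 + z^2*(8*n - 3) + z*(9*n^2 - 23*n + 10)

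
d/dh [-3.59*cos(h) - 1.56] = 3.59*sin(h)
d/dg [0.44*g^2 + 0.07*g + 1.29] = 0.88*g + 0.07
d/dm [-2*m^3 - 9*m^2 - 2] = 6*m*(-m - 3)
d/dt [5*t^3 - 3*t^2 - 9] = 3*t*(5*t - 2)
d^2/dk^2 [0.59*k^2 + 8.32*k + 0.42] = 1.18000000000000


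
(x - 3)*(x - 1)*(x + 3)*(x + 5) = x^4 + 4*x^3 - 14*x^2 - 36*x + 45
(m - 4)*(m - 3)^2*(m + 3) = m^4 - 7*m^3 + 3*m^2 + 63*m - 108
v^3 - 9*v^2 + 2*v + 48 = (v - 8)*(v - 3)*(v + 2)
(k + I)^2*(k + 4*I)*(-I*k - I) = -I*k^4 + 6*k^3 - I*k^3 + 6*k^2 + 9*I*k^2 - 4*k + 9*I*k - 4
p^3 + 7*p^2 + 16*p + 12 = (p + 2)^2*(p + 3)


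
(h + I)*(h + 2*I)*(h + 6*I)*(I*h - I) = I*h^4 - 9*h^3 - I*h^3 + 9*h^2 - 20*I*h^2 + 12*h + 20*I*h - 12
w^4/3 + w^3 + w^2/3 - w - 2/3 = (w/3 + 1/3)*(w - 1)*(w + 1)*(w + 2)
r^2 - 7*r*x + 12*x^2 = (r - 4*x)*(r - 3*x)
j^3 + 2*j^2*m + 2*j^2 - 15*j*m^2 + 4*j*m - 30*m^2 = (j + 2)*(j - 3*m)*(j + 5*m)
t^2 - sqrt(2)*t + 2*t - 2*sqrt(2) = (t + 2)*(t - sqrt(2))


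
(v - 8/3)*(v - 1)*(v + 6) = v^3 + 7*v^2/3 - 58*v/3 + 16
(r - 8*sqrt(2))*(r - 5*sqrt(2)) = r^2 - 13*sqrt(2)*r + 80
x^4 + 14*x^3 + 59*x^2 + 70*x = x*(x + 2)*(x + 5)*(x + 7)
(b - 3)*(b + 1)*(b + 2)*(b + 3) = b^4 + 3*b^3 - 7*b^2 - 27*b - 18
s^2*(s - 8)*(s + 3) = s^4 - 5*s^3 - 24*s^2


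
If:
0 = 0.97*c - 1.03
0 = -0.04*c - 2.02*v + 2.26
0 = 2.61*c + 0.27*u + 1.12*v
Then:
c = 1.06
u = -14.82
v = 1.10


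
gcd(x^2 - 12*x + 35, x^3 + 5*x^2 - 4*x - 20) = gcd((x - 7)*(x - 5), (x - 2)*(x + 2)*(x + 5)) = 1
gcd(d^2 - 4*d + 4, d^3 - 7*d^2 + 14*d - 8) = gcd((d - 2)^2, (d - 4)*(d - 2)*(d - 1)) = d - 2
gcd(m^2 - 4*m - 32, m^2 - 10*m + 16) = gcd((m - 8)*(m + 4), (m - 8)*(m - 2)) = m - 8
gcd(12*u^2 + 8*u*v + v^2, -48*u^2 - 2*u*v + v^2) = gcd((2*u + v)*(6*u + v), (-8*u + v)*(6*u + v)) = 6*u + v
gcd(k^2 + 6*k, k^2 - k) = k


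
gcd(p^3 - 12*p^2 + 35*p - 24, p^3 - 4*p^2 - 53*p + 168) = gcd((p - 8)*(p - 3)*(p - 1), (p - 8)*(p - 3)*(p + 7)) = p^2 - 11*p + 24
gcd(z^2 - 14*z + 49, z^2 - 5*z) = 1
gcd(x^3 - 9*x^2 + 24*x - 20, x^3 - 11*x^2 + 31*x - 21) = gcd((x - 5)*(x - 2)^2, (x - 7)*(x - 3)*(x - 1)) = 1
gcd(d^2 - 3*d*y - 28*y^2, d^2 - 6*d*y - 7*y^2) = -d + 7*y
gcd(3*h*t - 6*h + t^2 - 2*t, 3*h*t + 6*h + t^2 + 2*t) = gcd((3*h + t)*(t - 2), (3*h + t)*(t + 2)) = 3*h + t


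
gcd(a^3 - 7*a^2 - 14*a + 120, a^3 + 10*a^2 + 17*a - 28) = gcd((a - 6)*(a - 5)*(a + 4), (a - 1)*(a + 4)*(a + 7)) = a + 4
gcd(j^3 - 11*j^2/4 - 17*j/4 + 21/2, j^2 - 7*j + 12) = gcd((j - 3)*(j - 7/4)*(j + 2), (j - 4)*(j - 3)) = j - 3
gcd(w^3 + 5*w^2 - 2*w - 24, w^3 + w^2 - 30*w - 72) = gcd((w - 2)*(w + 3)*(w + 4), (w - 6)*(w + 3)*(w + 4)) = w^2 + 7*w + 12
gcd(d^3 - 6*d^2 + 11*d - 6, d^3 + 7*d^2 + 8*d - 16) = d - 1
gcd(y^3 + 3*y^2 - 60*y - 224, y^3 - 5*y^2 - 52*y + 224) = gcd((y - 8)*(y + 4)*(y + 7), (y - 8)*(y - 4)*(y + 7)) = y^2 - y - 56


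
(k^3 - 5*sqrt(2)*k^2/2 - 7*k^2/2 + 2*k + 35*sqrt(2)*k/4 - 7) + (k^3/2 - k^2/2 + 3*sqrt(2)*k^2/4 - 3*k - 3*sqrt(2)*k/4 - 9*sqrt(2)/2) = 3*k^3/2 - 4*k^2 - 7*sqrt(2)*k^2/4 - k + 8*sqrt(2)*k - 7 - 9*sqrt(2)/2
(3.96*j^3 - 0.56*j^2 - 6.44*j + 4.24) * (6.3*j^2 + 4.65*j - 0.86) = 24.948*j^5 + 14.886*j^4 - 46.5816*j^3 - 2.75240000000001*j^2 + 25.2544*j - 3.6464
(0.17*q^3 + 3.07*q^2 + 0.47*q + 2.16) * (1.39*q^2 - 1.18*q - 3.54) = 0.2363*q^5 + 4.0667*q^4 - 3.5711*q^3 - 8.42*q^2 - 4.2126*q - 7.6464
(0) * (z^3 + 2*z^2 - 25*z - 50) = 0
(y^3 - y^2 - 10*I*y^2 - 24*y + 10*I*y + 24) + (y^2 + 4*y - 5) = y^3 - 10*I*y^2 - 20*y + 10*I*y + 19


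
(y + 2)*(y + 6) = y^2 + 8*y + 12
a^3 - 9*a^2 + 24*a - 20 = (a - 5)*(a - 2)^2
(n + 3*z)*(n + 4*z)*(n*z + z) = n^3*z + 7*n^2*z^2 + n^2*z + 12*n*z^3 + 7*n*z^2 + 12*z^3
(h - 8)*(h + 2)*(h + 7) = h^3 + h^2 - 58*h - 112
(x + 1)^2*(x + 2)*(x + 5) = x^4 + 9*x^3 + 25*x^2 + 27*x + 10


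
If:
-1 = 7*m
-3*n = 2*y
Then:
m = -1/7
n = -2*y/3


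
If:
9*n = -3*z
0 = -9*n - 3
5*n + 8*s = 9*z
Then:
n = -1/3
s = 4/3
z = 1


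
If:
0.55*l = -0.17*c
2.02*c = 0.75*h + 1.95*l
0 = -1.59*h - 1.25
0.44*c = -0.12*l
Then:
No Solution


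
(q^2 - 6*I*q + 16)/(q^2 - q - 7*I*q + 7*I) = (q^2 - 6*I*q + 16)/(q^2 - q - 7*I*q + 7*I)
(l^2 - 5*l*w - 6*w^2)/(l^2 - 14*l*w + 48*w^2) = (-l - w)/(-l + 8*w)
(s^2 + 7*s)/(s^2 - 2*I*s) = (s + 7)/(s - 2*I)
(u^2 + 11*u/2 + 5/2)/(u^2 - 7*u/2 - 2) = (u + 5)/(u - 4)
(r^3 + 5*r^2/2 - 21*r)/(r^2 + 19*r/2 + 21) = r*(2*r - 7)/(2*r + 7)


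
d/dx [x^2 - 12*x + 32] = 2*x - 12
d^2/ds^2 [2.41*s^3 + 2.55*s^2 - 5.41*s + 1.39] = 14.46*s + 5.1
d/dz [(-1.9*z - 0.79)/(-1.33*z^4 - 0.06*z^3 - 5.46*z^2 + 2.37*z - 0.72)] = (-7.581*z^4 - 4.4308*z^3 - 10.5162*z^2 - 8.6268*z + 3.2403)/(1.7689*z^8 + 0.1596*z^7 + 14.5272*z^6 - 5.649*z^5 + 31.4424*z^4 - 25.794*z^3 + 13.4793*z^2 - 3.4128*z + 0.5184)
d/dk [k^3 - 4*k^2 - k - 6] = 3*k^2 - 8*k - 1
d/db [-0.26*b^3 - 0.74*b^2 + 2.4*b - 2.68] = -0.78*b^2 - 1.48*b + 2.4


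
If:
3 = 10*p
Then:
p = 3/10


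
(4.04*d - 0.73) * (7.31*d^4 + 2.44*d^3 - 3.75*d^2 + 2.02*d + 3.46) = 29.5324*d^5 + 4.5213*d^4 - 16.9312*d^3 + 10.8983*d^2 + 12.5038*d - 2.5258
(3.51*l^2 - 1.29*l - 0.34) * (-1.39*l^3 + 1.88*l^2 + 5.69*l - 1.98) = -4.8789*l^5 + 8.3919*l^4 + 18.0193*l^3 - 14.9291*l^2 + 0.6196*l + 0.6732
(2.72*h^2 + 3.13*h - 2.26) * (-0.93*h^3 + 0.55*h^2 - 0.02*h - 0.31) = -2.5296*h^5 - 1.4149*h^4 + 3.7689*h^3 - 2.1488*h^2 - 0.9251*h + 0.7006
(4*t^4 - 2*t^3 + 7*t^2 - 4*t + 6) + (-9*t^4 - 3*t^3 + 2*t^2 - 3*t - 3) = -5*t^4 - 5*t^3 + 9*t^2 - 7*t + 3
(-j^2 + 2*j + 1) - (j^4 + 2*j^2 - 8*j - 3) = -j^4 - 3*j^2 + 10*j + 4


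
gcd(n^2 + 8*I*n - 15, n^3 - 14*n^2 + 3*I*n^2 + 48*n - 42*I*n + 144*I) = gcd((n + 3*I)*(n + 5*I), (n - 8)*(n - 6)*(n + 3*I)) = n + 3*I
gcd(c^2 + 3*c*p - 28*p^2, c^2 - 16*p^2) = -c + 4*p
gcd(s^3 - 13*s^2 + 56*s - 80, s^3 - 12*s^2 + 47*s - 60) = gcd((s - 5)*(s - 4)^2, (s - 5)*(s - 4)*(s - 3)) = s^2 - 9*s + 20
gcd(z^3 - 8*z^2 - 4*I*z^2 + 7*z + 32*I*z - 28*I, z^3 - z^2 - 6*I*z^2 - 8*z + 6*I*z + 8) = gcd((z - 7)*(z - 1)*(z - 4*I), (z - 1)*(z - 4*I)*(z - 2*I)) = z^2 + z*(-1 - 4*I) + 4*I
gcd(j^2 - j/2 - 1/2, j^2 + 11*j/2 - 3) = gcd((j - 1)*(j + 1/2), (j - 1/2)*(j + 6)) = 1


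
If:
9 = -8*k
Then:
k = -9/8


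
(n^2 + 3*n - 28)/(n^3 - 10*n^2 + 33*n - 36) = (n + 7)/(n^2 - 6*n + 9)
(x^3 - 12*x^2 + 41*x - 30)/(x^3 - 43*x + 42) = (x - 5)/(x + 7)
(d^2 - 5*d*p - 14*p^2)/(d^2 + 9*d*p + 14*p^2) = (d - 7*p)/(d + 7*p)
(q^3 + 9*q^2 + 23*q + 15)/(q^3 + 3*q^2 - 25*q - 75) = (q + 1)/(q - 5)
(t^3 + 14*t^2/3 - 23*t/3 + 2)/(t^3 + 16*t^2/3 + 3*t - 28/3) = (3*t^2 + 17*t - 6)/(3*t^2 + 19*t + 28)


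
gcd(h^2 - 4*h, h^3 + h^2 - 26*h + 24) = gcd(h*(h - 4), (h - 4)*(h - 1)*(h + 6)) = h - 4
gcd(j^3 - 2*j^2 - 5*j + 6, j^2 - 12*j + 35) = 1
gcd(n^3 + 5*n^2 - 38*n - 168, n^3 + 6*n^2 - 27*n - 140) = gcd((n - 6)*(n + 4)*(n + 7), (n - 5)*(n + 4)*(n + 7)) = n^2 + 11*n + 28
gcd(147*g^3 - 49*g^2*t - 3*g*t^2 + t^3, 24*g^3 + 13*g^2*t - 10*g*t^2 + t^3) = -3*g + t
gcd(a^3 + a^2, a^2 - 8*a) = a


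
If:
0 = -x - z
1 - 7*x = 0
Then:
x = 1/7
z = -1/7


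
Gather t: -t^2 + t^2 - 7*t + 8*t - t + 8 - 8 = 0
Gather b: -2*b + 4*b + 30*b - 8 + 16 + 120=32*b + 128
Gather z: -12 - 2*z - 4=-2*z - 16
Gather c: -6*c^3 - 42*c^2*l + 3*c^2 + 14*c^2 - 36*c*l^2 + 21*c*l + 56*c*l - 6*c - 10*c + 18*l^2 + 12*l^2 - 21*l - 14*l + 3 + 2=-6*c^3 + c^2*(17 - 42*l) + c*(-36*l^2 + 77*l - 16) + 30*l^2 - 35*l + 5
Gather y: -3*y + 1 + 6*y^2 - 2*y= 6*y^2 - 5*y + 1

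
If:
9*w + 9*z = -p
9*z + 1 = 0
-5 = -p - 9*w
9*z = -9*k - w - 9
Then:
No Solution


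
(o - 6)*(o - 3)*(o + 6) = o^3 - 3*o^2 - 36*o + 108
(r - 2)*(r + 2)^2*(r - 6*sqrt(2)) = r^4 - 6*sqrt(2)*r^3 + 2*r^3 - 12*sqrt(2)*r^2 - 4*r^2 - 8*r + 24*sqrt(2)*r + 48*sqrt(2)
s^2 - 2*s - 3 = (s - 3)*(s + 1)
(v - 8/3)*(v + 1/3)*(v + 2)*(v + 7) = v^4 + 20*v^3/3 - 71*v^2/9 - 122*v/3 - 112/9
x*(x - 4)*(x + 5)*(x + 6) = x^4 + 7*x^3 - 14*x^2 - 120*x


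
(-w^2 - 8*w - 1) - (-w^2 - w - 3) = 2 - 7*w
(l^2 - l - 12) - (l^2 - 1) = -l - 11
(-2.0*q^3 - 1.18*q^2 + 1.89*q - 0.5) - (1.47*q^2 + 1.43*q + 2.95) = -2.0*q^3 - 2.65*q^2 + 0.46*q - 3.45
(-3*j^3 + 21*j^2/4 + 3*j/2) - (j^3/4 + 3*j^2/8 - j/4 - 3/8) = -13*j^3/4 + 39*j^2/8 + 7*j/4 + 3/8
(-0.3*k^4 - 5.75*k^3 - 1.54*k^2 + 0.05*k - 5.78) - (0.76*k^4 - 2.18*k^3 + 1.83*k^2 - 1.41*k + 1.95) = -1.06*k^4 - 3.57*k^3 - 3.37*k^2 + 1.46*k - 7.73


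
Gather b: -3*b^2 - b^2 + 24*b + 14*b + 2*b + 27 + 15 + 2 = -4*b^2 + 40*b + 44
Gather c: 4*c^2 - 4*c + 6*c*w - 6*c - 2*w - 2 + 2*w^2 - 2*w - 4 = 4*c^2 + c*(6*w - 10) + 2*w^2 - 4*w - 6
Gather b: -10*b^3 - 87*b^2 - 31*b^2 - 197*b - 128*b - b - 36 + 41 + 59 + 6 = -10*b^3 - 118*b^2 - 326*b + 70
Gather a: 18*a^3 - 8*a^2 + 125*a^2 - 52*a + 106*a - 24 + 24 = 18*a^3 + 117*a^2 + 54*a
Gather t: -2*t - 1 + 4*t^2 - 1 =4*t^2 - 2*t - 2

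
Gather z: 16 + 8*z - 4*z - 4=4*z + 12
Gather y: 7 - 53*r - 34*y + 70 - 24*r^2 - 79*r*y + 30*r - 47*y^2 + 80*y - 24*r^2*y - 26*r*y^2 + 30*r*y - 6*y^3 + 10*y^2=-24*r^2 - 23*r - 6*y^3 + y^2*(-26*r - 37) + y*(-24*r^2 - 49*r + 46) + 77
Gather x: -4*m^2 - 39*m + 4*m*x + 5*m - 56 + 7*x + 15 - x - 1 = -4*m^2 - 34*m + x*(4*m + 6) - 42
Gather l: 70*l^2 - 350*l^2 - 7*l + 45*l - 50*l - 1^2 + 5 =-280*l^2 - 12*l + 4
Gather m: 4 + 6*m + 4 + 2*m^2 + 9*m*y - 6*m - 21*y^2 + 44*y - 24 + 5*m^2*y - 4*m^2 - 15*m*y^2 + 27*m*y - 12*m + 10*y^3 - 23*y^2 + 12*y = m^2*(5*y - 2) + m*(-15*y^2 + 36*y - 12) + 10*y^3 - 44*y^2 + 56*y - 16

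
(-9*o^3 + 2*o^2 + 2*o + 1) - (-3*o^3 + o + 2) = -6*o^3 + 2*o^2 + o - 1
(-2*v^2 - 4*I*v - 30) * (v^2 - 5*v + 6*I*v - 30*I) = -2*v^4 + 10*v^3 - 16*I*v^3 - 6*v^2 + 80*I*v^2 + 30*v - 180*I*v + 900*I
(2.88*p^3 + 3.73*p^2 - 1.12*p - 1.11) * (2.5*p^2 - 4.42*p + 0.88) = 7.2*p^5 - 3.4046*p^4 - 16.7522*p^3 + 5.4578*p^2 + 3.9206*p - 0.9768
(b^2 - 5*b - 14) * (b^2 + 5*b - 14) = b^4 - 53*b^2 + 196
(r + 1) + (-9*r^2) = -9*r^2 + r + 1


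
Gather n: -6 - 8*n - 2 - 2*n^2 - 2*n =-2*n^2 - 10*n - 8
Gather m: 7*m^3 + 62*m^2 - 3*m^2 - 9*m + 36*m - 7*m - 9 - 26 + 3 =7*m^3 + 59*m^2 + 20*m - 32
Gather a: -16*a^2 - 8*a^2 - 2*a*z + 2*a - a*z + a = -24*a^2 + a*(3 - 3*z)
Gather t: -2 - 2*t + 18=16 - 2*t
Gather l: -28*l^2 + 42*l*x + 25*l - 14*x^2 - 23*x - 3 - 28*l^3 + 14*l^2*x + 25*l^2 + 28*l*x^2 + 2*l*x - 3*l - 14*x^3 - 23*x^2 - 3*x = -28*l^3 + l^2*(14*x - 3) + l*(28*x^2 + 44*x + 22) - 14*x^3 - 37*x^2 - 26*x - 3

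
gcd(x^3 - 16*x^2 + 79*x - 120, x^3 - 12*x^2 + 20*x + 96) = x - 8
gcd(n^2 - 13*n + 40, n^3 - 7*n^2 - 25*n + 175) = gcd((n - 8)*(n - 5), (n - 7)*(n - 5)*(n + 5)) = n - 5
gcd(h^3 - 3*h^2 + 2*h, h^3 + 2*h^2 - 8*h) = h^2 - 2*h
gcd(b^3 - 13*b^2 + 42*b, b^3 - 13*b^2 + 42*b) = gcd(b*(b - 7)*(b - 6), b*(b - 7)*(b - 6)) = b^3 - 13*b^2 + 42*b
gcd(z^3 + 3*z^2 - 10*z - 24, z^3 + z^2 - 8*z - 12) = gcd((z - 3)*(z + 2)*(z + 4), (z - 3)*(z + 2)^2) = z^2 - z - 6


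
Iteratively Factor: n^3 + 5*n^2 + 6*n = (n)*(n^2 + 5*n + 6) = n*(n + 2)*(n + 3)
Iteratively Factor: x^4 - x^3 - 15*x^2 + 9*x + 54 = (x + 3)*(x^3 - 4*x^2 - 3*x + 18) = (x - 3)*(x + 3)*(x^2 - x - 6) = (x - 3)^2*(x + 3)*(x + 2)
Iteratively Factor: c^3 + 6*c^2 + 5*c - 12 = (c + 3)*(c^2 + 3*c - 4) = (c + 3)*(c + 4)*(c - 1)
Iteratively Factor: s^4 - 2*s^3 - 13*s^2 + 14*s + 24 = (s - 4)*(s^3 + 2*s^2 - 5*s - 6) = (s - 4)*(s + 1)*(s^2 + s - 6) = (s - 4)*(s - 2)*(s + 1)*(s + 3)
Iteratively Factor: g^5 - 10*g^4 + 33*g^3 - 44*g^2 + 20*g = (g - 5)*(g^4 - 5*g^3 + 8*g^2 - 4*g) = (g - 5)*(g - 1)*(g^3 - 4*g^2 + 4*g) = g*(g - 5)*(g - 1)*(g^2 - 4*g + 4) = g*(g - 5)*(g - 2)*(g - 1)*(g - 2)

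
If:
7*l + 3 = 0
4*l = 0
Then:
No Solution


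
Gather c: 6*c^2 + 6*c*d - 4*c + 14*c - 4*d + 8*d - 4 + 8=6*c^2 + c*(6*d + 10) + 4*d + 4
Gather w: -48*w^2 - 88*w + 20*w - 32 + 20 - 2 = -48*w^2 - 68*w - 14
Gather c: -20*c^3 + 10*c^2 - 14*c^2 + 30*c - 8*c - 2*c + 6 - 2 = -20*c^3 - 4*c^2 + 20*c + 4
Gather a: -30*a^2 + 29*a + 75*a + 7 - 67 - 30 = -30*a^2 + 104*a - 90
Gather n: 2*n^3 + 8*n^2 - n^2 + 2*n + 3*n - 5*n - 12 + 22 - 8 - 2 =2*n^3 + 7*n^2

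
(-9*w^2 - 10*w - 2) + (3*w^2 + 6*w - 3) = -6*w^2 - 4*w - 5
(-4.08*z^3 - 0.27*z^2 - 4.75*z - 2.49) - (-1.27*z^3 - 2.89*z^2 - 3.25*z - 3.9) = -2.81*z^3 + 2.62*z^2 - 1.5*z + 1.41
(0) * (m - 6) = 0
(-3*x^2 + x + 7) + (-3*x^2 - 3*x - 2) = -6*x^2 - 2*x + 5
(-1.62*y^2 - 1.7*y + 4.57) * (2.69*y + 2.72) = -4.3578*y^3 - 8.9794*y^2 + 7.6693*y + 12.4304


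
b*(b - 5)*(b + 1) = b^3 - 4*b^2 - 5*b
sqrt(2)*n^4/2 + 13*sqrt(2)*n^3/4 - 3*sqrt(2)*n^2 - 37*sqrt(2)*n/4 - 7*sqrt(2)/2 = (n - 2)*(n + 1/2)*(n + 7)*(sqrt(2)*n/2 + sqrt(2)/2)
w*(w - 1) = w^2 - w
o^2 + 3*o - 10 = (o - 2)*(o + 5)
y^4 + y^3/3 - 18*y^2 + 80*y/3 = y*(y - 8/3)*(y - 2)*(y + 5)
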